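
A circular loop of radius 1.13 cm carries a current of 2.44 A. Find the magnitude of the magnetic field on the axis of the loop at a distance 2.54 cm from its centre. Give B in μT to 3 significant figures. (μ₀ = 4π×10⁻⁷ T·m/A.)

On the axis of a circular loop, B = μ₀IR² / [2(R²+z²)^(3/2)].
R² + z² = (0.0113)² + (0.0254)² = 0.0007729 m², and (R²+z²)^(3/2) = 2.15×10⁻⁵ m³.
B = (4π×10⁻⁷ × 2.44 × 0.0001277) / (2 × 2.15×10⁻⁵) = 9.11×10⁻⁶ T.

B ≈ 9.11 μT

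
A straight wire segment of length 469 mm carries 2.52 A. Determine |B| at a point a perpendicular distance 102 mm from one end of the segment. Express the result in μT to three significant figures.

For a finite straight segment, B = (μ₀I/4πd)(sinθ₁ + sinθ₂), where θ₁, θ₂ are the angles from the perpendicular to each end.
The perpendicular foot is at one end, so the two end-offsets along the wire are 0 and L = 0.469 m.
sinθ₁ = 0/√(0²+0.102²) = 0.0000; sinθ₂ = 0.469/√(0.469²+0.102²) = 0.9772.
B = (4π×10⁻⁷ × 2.52) / (4π × 0.102) × (0.0000 + 0.9772) = 2.41×10⁻⁶ T.

B ≈ 2.41 μT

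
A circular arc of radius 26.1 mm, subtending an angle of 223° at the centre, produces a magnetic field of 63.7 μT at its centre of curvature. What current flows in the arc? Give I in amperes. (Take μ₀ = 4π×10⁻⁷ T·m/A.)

I ≈ 4.27 A

For a circular arc, B = μ₀Iφ/(4πR) with φ in radians; here φ = 3.892 rad.
So I = 4πRB/(μ₀φ) = 4π × 0.0261 × 6.37×10⁻⁵ / (4π×10⁻⁷ × 3.892) = 4.27 A.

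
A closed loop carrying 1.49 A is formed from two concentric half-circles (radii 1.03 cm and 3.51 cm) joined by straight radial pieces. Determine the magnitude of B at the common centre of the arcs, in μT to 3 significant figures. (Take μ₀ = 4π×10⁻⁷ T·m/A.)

B ≈ 32.1 μT

The radial connectors point toward the centre, so dl × r̂ = 0 and they contribute nothing.
Each semicircle gives μ₀I/(4R): inner arc 4.54×10⁻⁵ T, outer arc 1.33×10⁻⁵ T.
The two arcs carry current in opposite angular senses, so their fields oppose: B = |4.54×10⁻⁵ − 1.33×10⁻⁵| = 3.21×10⁻⁵ T.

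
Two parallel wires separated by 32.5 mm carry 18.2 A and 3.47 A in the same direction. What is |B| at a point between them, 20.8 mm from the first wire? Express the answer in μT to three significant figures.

Each long wire gives B = μ₀I/(2πd). Distances are d₁ = 0.0208 m and d₂ = 0.0117 m.
B₁ = 1.75×10⁻⁴ T, B₂ = 5.93×10⁻⁵ T.
Between parallel currents the two contributions point in opposite directions, so they subtract. B = |B₁ − B₂| = |1.75×10⁻⁴ − 5.93×10⁻⁵| = 1.16×10⁻⁴ T.

B ≈ 116 μT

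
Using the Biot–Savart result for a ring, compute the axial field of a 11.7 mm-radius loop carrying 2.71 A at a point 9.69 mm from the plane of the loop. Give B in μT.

On the axis of a circular loop, B = μ₀IR² / [2(R²+z²)^(3/2)].
R² + z² = (0.0117)² + (0.00969)² = 0.0002308 m², and (R²+z²)^(3/2) = 3.51×10⁻⁶ m³.
B = (4π×10⁻⁷ × 2.71 × 0.0001369) / (2 × 3.51×10⁻⁶) = 6.65×10⁻⁵ T.

B ≈ 66.5 μT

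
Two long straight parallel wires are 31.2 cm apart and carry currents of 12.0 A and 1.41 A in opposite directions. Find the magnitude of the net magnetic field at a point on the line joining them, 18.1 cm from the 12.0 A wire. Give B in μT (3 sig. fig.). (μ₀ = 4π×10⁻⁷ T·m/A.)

Each long wire gives B = μ₀I/(2πd). Distances are d₁ = 0.181 m and d₂ = 0.131 m.
B₁ = 1.33×10⁻⁵ T, B₂ = 2.15×10⁻⁶ T.
Between antiparallel currents both contributions point the same way, so they add. B = B₁ + B₂ = 1.33×10⁻⁵ + 2.15×10⁻⁶ = 1.54×10⁻⁵ T.

B ≈ 15.4 μT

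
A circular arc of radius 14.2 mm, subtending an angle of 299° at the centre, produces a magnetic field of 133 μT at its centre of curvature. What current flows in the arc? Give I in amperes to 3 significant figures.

For a circular arc, B = μ₀Iφ/(4πR) with φ in radians; here φ = 5.219 rad.
So I = 4πRB/(μ₀φ) = 4π × 0.0142 × 1.33×10⁻⁴ / (4π×10⁻⁷ × 5.219) = 3.62 A.

I ≈ 3.62 A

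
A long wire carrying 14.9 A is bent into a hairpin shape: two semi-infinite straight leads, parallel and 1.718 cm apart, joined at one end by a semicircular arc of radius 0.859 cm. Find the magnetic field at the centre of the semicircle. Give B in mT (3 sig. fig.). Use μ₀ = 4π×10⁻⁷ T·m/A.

B ≈ 0.892 mT

The semicircular arc contributes B_arc = μ₀I·π/(4πR) = μ₀I/(4R) = 5.45×10⁻⁴ T.
Each semi-infinite lead is at perpendicular distance R = 0.00859 m from the centre, with the perpendicular foot at its near end, so it contributes μ₀I/(4πR); both point the same way, together 3.47×10⁻⁴ T.
Arc and leads all point the same direction: B = 5.45×10⁻⁴ + 3.47×10⁻⁴ = 8.92×10⁻⁴ T.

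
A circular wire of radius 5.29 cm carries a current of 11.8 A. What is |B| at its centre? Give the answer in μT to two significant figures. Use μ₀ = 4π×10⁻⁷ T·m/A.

At the centre of a circular loop the Biot–Savart law gives B = μ₀I/(2R).
B = (4π×10⁻⁷ × 11.8) / (2 × 0.0529) = 1.40×10⁻⁴ T.

B ≈ 140 μT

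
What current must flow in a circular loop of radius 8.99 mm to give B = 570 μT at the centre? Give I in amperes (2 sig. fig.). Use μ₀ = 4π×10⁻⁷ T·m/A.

At the centre of a circular loop B = μ₀I/(2R), so I = 2RB/μ₀.
With R = 0.00899 m, I = 2 × 0.00899 × 5.70×10⁻⁴ / (4π×10⁻⁷) = 8.16 A.

I ≈ 8.2 A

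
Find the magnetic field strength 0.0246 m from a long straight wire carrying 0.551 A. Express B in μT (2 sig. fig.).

For an infinitely long straight wire, B = μ₀I/(2πd).
B = (4π×10⁻⁷ × 0.551) / (2π × 0.0246) = 4.48×10⁻⁶ T.

B ≈ 4.5 μT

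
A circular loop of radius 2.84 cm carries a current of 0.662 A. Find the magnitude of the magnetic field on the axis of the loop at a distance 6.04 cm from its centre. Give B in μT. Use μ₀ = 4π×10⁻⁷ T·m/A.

B ≈ 1.13 μT

On the axis of a circular loop, B = μ₀IR² / [2(R²+z²)^(3/2)].
R² + z² = (0.0284)² + (0.0604)² = 0.004455 m², and (R²+z²)^(3/2) = 2.97×10⁻⁴ m³.
B = (4π×10⁻⁷ × 0.662 × 0.0008066) / (2 × 2.97×10⁻⁴) = 1.13×10⁻⁶ T.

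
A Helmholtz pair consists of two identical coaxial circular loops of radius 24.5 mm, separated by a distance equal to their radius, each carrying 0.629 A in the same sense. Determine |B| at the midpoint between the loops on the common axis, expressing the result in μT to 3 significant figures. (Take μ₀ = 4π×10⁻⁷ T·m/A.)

B ≈ 23.1 μT

Each loop contributes B = μ₀IR²/[2(R²+z²)^(3/2)] on the axis, with z measured from that loop.
Loop 1 (z = 0.01225 m): B₁ = 1.15×10⁻⁵ T. Loop 2 (z = 0.01225 m): B₂ = 1.15×10⁻⁵ T.
The fields add: B = B₁ + B₂ = 2.31×10⁻⁵ T.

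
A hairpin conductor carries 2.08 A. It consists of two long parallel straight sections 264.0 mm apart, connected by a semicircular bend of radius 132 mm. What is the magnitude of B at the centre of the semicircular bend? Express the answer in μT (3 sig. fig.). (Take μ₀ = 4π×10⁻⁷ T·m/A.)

The semicircular arc contributes B_arc = μ₀I·π/(4πR) = μ₀I/(4R) = 4.95×10⁻⁶ T.
Each semi-infinite lead is at perpendicular distance R = 0.132 m from the centre, with the perpendicular foot at its near end, so it contributes μ₀I/(4πR); both point the same way, together 3.15×10⁻⁶ T.
Arc and leads all point the same direction: B = 4.95×10⁻⁶ + 3.15×10⁻⁶ = 8.10×10⁻⁶ T.

B ≈ 8.10 μT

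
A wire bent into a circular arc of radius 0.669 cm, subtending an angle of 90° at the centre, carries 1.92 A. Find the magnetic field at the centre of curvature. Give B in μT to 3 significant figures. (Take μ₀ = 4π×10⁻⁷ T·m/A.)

B ≈ 45.1 μT

The Biot–Savart field of a circular arc at its centre is B = μ₀Iφ/(4πR), with φ = 1.571 rad.
B = (4π×10⁻⁷ × 1.92 × 1.571) / (4π × 0.00669) = 4.51×10⁻⁵ T.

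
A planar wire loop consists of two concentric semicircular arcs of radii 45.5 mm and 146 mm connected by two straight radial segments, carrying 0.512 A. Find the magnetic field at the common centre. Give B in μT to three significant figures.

The radial connectors point toward the centre, so dl × r̂ = 0 and they contribute nothing.
Each semicircle gives μ₀I/(4R): inner arc 3.54×10⁻⁶ T, outer arc 1.10×10⁻⁶ T.
The two arcs carry current in opposite angular senses, so their fields oppose: B = |3.54×10⁻⁶ − 1.10×10⁻⁶| = 2.43×10⁻⁶ T.

B ≈ 2.43 μT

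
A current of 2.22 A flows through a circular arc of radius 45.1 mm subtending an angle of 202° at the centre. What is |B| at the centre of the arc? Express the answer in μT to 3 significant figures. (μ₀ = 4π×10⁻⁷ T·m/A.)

B ≈ 17.4 μT

The Biot–Savart field of a circular arc at its centre is B = μ₀Iφ/(4πR), with φ = 3.526 rad.
B = (4π×10⁻⁷ × 2.22 × 3.526) / (4π × 0.0451) = 1.74×10⁻⁵ T.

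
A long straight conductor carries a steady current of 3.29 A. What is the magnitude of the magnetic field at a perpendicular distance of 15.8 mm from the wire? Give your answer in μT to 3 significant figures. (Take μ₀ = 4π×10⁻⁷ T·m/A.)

B ≈ 41.6 μT

For an infinitely long straight wire, B = μ₀I/(2πd).
B = (4π×10⁻⁷ × 3.29) / (2π × 0.0158) = 4.16×10⁻⁵ T.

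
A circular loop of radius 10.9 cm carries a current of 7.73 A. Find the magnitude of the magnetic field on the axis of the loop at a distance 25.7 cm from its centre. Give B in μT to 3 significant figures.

B ≈ 2.65 μT

On the axis of a circular loop, B = μ₀IR² / [2(R²+z²)^(3/2)].
R² + z² = (0.109)² + (0.257)² = 0.07793 m², and (R²+z²)^(3/2) = 2.18×10⁻² m³.
B = (4π×10⁻⁷ × 7.73 × 0.01188) / (2 × 2.18×10⁻²) = 2.65×10⁻⁶ T.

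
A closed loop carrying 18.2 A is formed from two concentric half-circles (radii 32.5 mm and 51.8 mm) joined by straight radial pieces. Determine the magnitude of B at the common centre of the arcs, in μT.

The radial connectors point toward the centre, so dl × r̂ = 0 and they contribute nothing.
Each semicircle gives μ₀I/(4R): inner arc 1.76×10⁻⁴ T, outer arc 1.10×10⁻⁴ T.
The two arcs carry current in opposite angular senses, so their fields oppose: B = |1.76×10⁻⁴ − 1.10×10⁻⁴| = 6.55×10⁻⁵ T.

B ≈ 65.5 μT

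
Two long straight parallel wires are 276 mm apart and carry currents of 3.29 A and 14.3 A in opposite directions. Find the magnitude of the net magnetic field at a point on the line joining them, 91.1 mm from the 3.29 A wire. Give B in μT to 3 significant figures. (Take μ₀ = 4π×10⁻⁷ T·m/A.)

B ≈ 22.7 μT

Each long wire gives B = μ₀I/(2πd). Distances are d₁ = 0.0911 m and d₂ = 0.1849 m.
B₁ = 7.22×10⁻⁶ T, B₂ = 1.55×10⁻⁵ T.
Between antiparallel currents both contributions point the same way, so they add. B = B₁ + B₂ = 7.22×10⁻⁶ + 1.55×10⁻⁵ = 2.27×10⁻⁵ T.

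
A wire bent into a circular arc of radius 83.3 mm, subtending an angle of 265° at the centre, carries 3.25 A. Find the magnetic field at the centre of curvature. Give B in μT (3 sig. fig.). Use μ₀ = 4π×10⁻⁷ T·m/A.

B ≈ 18.0 μT

The Biot–Savart field of a circular arc at its centre is B = μ₀Iφ/(4πR), with φ = 4.625 rad.
B = (4π×10⁻⁷ × 3.25 × 4.625) / (4π × 0.0833) = 1.80×10⁻⁵ T.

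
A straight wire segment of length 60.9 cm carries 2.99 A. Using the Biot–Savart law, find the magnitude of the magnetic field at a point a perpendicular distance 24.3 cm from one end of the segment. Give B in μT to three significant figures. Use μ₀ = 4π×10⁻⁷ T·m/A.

B ≈ 1.14 μT

For a finite straight segment, B = (μ₀I/4πd)(sinθ₁ + sinθ₂), where θ₁, θ₂ are the angles from the perpendicular to each end.
The perpendicular foot is at one end, so the two end-offsets along the wire are 0 and L = 0.609 m.
sinθ₁ = 0/√(0²+0.243²) = 0.0000; sinθ₂ = 0.609/√(0.609²+0.243²) = 0.9288.
B = (4π×10⁻⁷ × 2.99) / (4π × 0.243) × (0.0000 + 0.9288) = 1.14×10⁻⁶ T.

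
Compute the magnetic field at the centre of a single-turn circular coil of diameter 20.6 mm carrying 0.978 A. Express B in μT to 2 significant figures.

B ≈ 60 μT

At the centre of a circular loop the Biot–Savart law gives B = μ₀I/(2R) (so R = 0.0103 m).
B = (4π×10⁻⁷ × 0.978) / (2 × 0.0103) = 5.97×10⁻⁵ T.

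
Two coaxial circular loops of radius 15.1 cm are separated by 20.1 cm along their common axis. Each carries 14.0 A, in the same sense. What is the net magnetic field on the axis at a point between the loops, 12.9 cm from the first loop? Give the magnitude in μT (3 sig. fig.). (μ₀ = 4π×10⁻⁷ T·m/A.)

Each loop contributes B = μ₀IR²/[2(R²+z²)^(3/2)] on the axis, with z measured from that loop.
Loop 1 (z = 0.129 m): B₁ = 2.56×10⁻⁵ T. Loop 2 (z = 0.072 m): B₂ = 4.28×10⁻⁵ T.
The fields add: B = B₁ + B₂ = 6.84×10⁻⁵ T.

B ≈ 68.4 μT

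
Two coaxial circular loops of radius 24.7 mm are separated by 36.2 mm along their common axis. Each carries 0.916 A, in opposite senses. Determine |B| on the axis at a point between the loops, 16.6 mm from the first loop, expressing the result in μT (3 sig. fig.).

B ≈ 2.12 μT

Each loop contributes B = μ₀IR²/[2(R²+z²)^(3/2)] on the axis, with z measured from that loop.
Loop 1 (z = 0.0166 m): B₁ = 1.33×10⁻⁵ T. Loop 2 (z = 0.0196 m): B₂ = 1.12×10⁻⁵ T.
The fields oppose: B = |B₁ − B₂| = 2.12×10⁻⁶ T.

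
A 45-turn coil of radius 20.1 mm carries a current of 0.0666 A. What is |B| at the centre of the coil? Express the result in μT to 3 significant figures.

B ≈ 93.7 μT

For an N-turn flat coil, B = Nμ₀I/(2R) with R = 0.0201 m.
B = 45 × 2.08×10⁻⁶ T = 9.37×10⁻⁵ T.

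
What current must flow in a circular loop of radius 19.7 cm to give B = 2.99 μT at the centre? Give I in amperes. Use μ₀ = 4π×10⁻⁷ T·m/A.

I ≈ 0.937 A

At the centre of a circular loop B = μ₀I/(2R), so I = 2RB/μ₀.
With R = 0.197 m, I = 2 × 0.197 × 2.99×10⁻⁶ / (4π×10⁻⁷) = 0.937 A.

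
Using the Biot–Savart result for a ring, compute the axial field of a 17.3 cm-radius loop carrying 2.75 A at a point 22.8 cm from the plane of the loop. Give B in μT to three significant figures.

B ≈ 2.21 μT

On the axis of a circular loop, B = μ₀IR² / [2(R²+z²)^(3/2)].
R² + z² = (0.173)² + (0.228)² = 0.08191 m², and (R²+z²)^(3/2) = 2.34×10⁻² m³.
B = (4π×10⁻⁷ × 2.75 × 0.02993) / (2 × 2.34×10⁻²) = 2.21×10⁻⁶ T.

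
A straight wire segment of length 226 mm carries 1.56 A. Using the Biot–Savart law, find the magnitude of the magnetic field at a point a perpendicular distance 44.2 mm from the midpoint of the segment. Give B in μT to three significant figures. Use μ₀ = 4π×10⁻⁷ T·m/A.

For a finite straight segment, B = (μ₀I/4πd)(sinθ₁ + sinθ₂), where θ₁, θ₂ are the angles from the perpendicular to each end.
The perpendicular from the point meets the wire at its midpoint, so each end is L/2 = 0.113 m away along the wire.
sinθ₁ = 0.113/√(0.113²+0.0442²) = 0.9313; sinθ₂ = 0.113/√(0.113²+0.0442²) = 0.9313.
B = (4π×10⁻⁷ × 1.56) / (4π × 0.0442) × (0.9313 + 0.9313) = 6.57×10⁻⁶ T.

B ≈ 6.57 μT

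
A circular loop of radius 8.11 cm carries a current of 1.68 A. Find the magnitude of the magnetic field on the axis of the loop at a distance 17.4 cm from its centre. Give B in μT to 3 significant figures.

On the axis of a circular loop, B = μ₀IR² / [2(R²+z²)^(3/2)].
R² + z² = (0.0811)² + (0.174)² = 0.03685 m², and (R²+z²)^(3/2) = 7.07×10⁻³ m³.
B = (4π×10⁻⁷ × 1.68 × 0.006577) / (2 × 7.07×10⁻³) = 9.81×10⁻⁷ T.

B ≈ 0.981 μT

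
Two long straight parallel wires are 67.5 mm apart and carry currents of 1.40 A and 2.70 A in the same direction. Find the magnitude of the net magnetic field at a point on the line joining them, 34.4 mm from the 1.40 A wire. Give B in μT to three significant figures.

Each long wire gives B = μ₀I/(2πd). Distances are d₁ = 0.0344 m and d₂ = 0.0331 m.
B₁ = 8.14×10⁻⁶ T, B₂ = 1.63×10⁻⁵ T.
Between parallel currents the two contributions point in opposite directions, so they subtract. B = |B₁ − B₂| = |8.14×10⁻⁶ − 1.63×10⁻⁵| = 8.17×10⁻⁶ T.

B ≈ 8.17 μT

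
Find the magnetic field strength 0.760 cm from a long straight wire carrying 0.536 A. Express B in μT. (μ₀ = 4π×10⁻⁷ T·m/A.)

For an infinitely long straight wire, B = μ₀I/(2πd).
B = (4π×10⁻⁷ × 0.536) / (2π × 0.0076) = 1.41×10⁻⁵ T.

B ≈ 14.1 μT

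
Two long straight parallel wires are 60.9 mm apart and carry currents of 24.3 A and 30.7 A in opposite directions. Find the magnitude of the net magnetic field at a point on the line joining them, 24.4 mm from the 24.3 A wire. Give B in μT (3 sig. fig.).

Each long wire gives B = μ₀I/(2πd). Distances are d₁ = 0.0244 m and d₂ = 0.0365 m.
B₁ = 1.99×10⁻⁴ T, B₂ = 1.68×10⁻⁴ T.
Between antiparallel currents both contributions point the same way, so they add. B = B₁ + B₂ = 1.99×10⁻⁴ + 1.68×10⁻⁴ = 3.67×10⁻⁴ T.

B ≈ 367 μT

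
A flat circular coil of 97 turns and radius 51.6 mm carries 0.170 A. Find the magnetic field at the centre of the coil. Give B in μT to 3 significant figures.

B ≈ 201 μT

For an N-turn flat coil, B = Nμ₀I/(2R) with R = 0.0516 m.
B = 97 × 2.07×10⁻⁶ T = 2.01×10⁻⁴ T.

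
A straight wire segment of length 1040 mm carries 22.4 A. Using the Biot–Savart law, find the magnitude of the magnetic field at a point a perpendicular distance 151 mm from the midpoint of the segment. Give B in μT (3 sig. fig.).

For a finite straight segment, B = (μ₀I/4πd)(sinθ₁ + sinθ₂), where θ₁, θ₂ are the angles from the perpendicular to each end.
The perpendicular from the point meets the wire at its midpoint, so each end is L/2 = 0.52 m away along the wire.
sinθ₁ = 0.52/√(0.52²+0.151²) = 0.9603; sinθ₂ = 0.52/√(0.52²+0.151²) = 0.9603.
B = (4π×10⁻⁷ × 22.4) / (4π × 0.151) × (0.9603 + 0.9603) = 2.85×10⁻⁵ T.

B ≈ 28.5 μT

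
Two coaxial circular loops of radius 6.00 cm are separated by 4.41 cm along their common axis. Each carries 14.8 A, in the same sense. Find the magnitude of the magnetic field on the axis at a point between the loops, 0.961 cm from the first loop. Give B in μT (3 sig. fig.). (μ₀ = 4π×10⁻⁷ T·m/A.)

Each loop contributes B = μ₀IR²/[2(R²+z²)^(3/2)] on the axis, with z measured from that loop.
Loop 1 (z = 0.00961 m): B₁ = 1.49×10⁻⁴ T. Loop 2 (z = 0.03449 m): B₂ = 1.01×10⁻⁴ T.
The fields add: B = B₁ + B₂ = 2.50×10⁻⁴ T.

B ≈ 250 μT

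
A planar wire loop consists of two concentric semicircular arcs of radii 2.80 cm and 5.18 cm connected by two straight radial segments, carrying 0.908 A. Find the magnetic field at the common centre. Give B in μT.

The radial connectors point toward the centre, so dl × r̂ = 0 and they contribute nothing.
Each semicircle gives μ₀I/(4R): inner arc 1.02×10⁻⁵ T, outer arc 5.51×10⁻⁶ T.
The two arcs carry current in opposite angular senses, so their fields oppose: B = |1.02×10⁻⁵ − 5.51×10⁻⁶| = 4.68×10⁻⁶ T.

B ≈ 4.68 μT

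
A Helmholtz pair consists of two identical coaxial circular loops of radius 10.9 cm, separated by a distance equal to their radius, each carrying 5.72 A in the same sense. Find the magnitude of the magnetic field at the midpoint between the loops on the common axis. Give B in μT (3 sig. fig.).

B ≈ 47.2 μT

Each loop contributes B = μ₀IR²/[2(R²+z²)^(3/2)] on the axis, with z measured from that loop.
Loop 1 (z = 0.0545 m): B₁ = 2.36×10⁻⁵ T. Loop 2 (z = 0.0545 m): B₂ = 2.36×10⁻⁵ T.
The fields add: B = B₁ + B₂ = 4.72×10⁻⁵ T.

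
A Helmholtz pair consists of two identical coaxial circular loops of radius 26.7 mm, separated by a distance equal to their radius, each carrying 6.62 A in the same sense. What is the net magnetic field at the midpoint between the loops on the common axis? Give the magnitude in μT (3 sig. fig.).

Each loop contributes B = μ₀IR²/[2(R²+z²)^(3/2)] on the axis, with z measured from that loop.
Loop 1 (z = 0.01335 m): B₁ = 1.11×10⁻⁴ T. Loop 2 (z = 0.01335 m): B₂ = 1.11×10⁻⁴ T.
The fields add: B = B₁ + B₂ = 2.23×10⁻⁴ T.

B ≈ 223 μT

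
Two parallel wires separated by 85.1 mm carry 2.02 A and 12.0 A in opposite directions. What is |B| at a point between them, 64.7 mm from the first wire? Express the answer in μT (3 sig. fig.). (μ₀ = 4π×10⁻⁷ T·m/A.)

B ≈ 124 μT

Each long wire gives B = μ₀I/(2πd). Distances are d₁ = 0.0647 m and d₂ = 0.0204 m.
B₁ = 6.24×10⁻⁶ T, B₂ = 1.18×10⁻⁴ T.
Between antiparallel currents both contributions point the same way, so they add. B = B₁ + B₂ = 6.24×10⁻⁶ + 1.18×10⁻⁴ = 1.24×10⁻⁴ T.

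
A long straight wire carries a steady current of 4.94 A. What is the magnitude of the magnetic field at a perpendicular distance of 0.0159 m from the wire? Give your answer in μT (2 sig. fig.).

For an infinitely long straight wire, B = μ₀I/(2πd).
B = (4π×10⁻⁷ × 4.94) / (2π × 0.0159) = 6.21×10⁻⁵ T.

B ≈ 62 μT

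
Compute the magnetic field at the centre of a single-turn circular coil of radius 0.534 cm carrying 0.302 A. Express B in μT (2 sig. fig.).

B ≈ 36 μT

At the centre of a circular loop the Biot–Savart law gives B = μ₀I/(2R).
B = (4π×10⁻⁷ × 0.302) / (2 × 0.00534) = 3.55×10⁻⁵ T.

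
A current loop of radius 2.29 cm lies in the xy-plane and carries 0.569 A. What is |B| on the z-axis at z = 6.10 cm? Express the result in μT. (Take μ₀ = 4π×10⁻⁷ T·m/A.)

On the axis of a circular loop, B = μ₀IR² / [2(R²+z²)^(3/2)].
R² + z² = (0.0229)² + (0.061)² = 0.004245 m², and (R²+z²)^(3/2) = 2.77×10⁻⁴ m³.
B = (4π×10⁻⁷ × 0.569 × 0.0005244) / (2 × 2.77×10⁻⁴) = 6.78×10⁻⁷ T.

B ≈ 0.678 μT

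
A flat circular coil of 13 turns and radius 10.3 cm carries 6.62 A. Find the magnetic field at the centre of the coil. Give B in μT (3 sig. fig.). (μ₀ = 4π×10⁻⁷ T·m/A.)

For an N-turn flat coil, B = Nμ₀I/(2R) with R = 0.103 m.
B = 13 × 4.04×10⁻⁵ T = 5.25×10⁻⁴ T.

B ≈ 525 μT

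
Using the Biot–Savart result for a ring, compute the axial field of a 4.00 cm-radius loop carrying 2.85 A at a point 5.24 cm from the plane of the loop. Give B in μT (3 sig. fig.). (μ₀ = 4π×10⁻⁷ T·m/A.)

On the axis of a circular loop, B = μ₀IR² / [2(R²+z²)^(3/2)].
R² + z² = (0.04)² + (0.0524)² = 0.004346 m², and (R²+z²)^(3/2) = 2.86×10⁻⁴ m³.
B = (4π×10⁻⁷ × 2.85 × 0.0016) / (2 × 2.86×10⁻⁴) = 1.00×10⁻⁵ T.

B ≈ 10.0 μT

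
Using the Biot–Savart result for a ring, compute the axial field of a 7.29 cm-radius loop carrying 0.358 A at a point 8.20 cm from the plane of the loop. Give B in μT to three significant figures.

B ≈ 0.905 μT

On the axis of a circular loop, B = μ₀IR² / [2(R²+z²)^(3/2)].
R² + z² = (0.0729)² + (0.082)² = 0.01204 m², and (R²+z²)^(3/2) = 1.32×10⁻³ m³.
B = (4π×10⁻⁷ × 0.358 × 0.005314) / (2 × 1.32×10⁻³) = 9.05×10⁻⁷ T.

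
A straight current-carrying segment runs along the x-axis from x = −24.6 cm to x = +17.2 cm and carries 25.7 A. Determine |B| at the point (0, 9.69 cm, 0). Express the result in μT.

For a finite straight segment, B = (μ₀I/4πd)(sinθ₁ + sinθ₂), where θ₁, θ₂ are the angles from the perpendicular to each end.
The perpendicular distance is d = 0.0969 m; the end-offsets along the wire are a = 0.246 m and b = 0.172 m.
sinθ₁ = 0.246/√(0.246²+0.0969²) = 0.9304; sinθ₂ = 0.172/√(0.172²+0.0969²) = 0.8713.
B = (4π×10⁻⁷ × 25.7) / (4π × 0.0969) × (0.9304 + 0.8713) = 4.78×10⁻⁵ T.

B ≈ 47.8 μT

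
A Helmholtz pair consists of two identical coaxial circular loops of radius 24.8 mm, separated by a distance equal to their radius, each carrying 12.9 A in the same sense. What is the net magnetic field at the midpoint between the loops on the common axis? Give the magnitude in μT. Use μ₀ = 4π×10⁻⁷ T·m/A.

B ≈ 468 μT

Each loop contributes B = μ₀IR²/[2(R²+z²)^(3/2)] on the axis, with z measured from that loop.
Loop 1 (z = 0.0124 m): B₁ = 2.34×10⁻⁴ T. Loop 2 (z = 0.0124 m): B₂ = 2.34×10⁻⁴ T.
The fields add: B = B₁ + B₂ = 4.68×10⁻⁴ T.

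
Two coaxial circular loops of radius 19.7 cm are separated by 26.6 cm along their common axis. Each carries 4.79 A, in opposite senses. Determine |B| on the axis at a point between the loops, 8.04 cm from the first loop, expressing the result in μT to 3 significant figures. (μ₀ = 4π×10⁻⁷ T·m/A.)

B ≈ 6.23 μT

Each loop contributes B = μ₀IR²/[2(R²+z²)^(3/2)] on the axis, with z measured from that loop.
Loop 1 (z = 0.0804 m): B₁ = 1.21×10⁻⁵ T. Loop 2 (z = 0.1856 m): B₂ = 5.89×10⁻⁶ T.
The fields oppose: B = |B₁ − B₂| = 6.23×10⁻⁶ T.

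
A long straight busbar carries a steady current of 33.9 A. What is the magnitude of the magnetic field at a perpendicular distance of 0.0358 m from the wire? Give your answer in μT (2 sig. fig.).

For an infinitely long straight wire, B = μ₀I/(2πd).
B = (4π×10⁻⁷ × 33.9) / (2π × 0.0358) = 1.89×10⁻⁴ T.

B ≈ 190 μT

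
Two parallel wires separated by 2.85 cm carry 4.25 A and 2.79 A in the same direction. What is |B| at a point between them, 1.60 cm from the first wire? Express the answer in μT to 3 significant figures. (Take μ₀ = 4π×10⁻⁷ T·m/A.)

B ≈ 8.48 μT

Each long wire gives B = μ₀I/(2πd). Distances are d₁ = 0.016 m and d₂ = 0.0125 m.
B₁ = 5.31×10⁻⁵ T, B₂ = 4.46×10⁻⁵ T.
Between parallel currents the two contributions point in opposite directions, so they subtract. B = |B₁ − B₂| = |5.31×10⁻⁵ − 4.46×10⁻⁵| = 8.48×10⁻⁶ T.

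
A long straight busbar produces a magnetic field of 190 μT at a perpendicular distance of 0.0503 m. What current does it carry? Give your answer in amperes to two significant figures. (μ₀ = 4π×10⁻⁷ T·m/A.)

I ≈ 48 A

For a long straight wire B = μ₀I/(2πd), so I = 2πdB/μ₀.
I = 2π × 0.0503 × 1.90×10⁻⁴ / (4π×10⁻⁷) = 47.8 A.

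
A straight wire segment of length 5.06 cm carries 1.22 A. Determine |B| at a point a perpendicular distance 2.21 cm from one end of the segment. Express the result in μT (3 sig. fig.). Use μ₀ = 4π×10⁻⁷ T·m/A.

For a finite straight segment, B = (μ₀I/4πd)(sinθ₁ + sinθ₂), where θ₁, θ₂ are the angles from the perpendicular to each end.
The perpendicular foot is at one end, so the two end-offsets along the wire are 0 and L = 0.0506 m.
sinθ₁ = 0/√(0²+0.0221²) = 0.0000; sinθ₂ = 0.0506/√(0.0506²+0.0221²) = 0.9164.
B = (4π×10⁻⁷ × 1.22) / (4π × 0.0221) × (0.0000 + 0.9164) = 5.06×10⁻⁶ T.

B ≈ 5.06 μT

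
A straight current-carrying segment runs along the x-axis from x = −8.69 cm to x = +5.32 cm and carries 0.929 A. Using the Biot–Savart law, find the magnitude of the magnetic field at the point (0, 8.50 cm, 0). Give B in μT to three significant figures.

For a finite straight segment, B = (μ₀I/4πd)(sinθ₁ + sinθ₂), where θ₁, θ₂ are the angles from the perpendicular to each end.
The perpendicular distance is d = 0.085 m; the end-offsets along the wire are a = 0.0869 m and b = 0.0532 m.
sinθ₁ = 0.0869/√(0.0869²+0.085²) = 0.7149; sinθ₂ = 0.0532/√(0.0532²+0.085²) = 0.5305.
B = (4π×10⁻⁷ × 0.929) / (4π × 0.085) × (0.7149 + 0.5305) = 1.36×10⁻⁶ T.

B ≈ 1.36 μT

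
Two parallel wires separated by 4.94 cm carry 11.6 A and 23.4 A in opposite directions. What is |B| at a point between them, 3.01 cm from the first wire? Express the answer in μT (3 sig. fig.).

Each long wire gives B = μ₀I/(2πd). Distances are d₁ = 0.0301 m and d₂ = 0.0193 m.
B₁ = 7.71×10⁻⁵ T, B₂ = 2.42×10⁻⁴ T.
Between antiparallel currents both contributions point the same way, so they add. B = B₁ + B₂ = 7.71×10⁻⁵ + 2.42×10⁻⁴ = 3.20×10⁻⁴ T.

B ≈ 320 μT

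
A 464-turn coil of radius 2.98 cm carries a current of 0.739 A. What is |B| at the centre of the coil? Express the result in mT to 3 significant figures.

For an N-turn flat coil, B = Nμ₀I/(2R) with R = 0.0298 m.
B = 464 × 1.56×10⁻⁵ T = 7.23×10⁻³ T.

B ≈ 7.23 mT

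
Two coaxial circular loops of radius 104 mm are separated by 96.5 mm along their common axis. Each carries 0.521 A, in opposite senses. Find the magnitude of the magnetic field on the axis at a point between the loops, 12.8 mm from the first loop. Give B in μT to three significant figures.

Each loop contributes B = μ₀IR²/[2(R²+z²)^(3/2)] on the axis, with z measured from that loop.
Loop 1 (z = 0.0128 m): B₁ = 3.08×10⁻⁶ T. Loop 2 (z = 0.0837 m): B₂ = 1.49×10⁻⁶ T.
The fields oppose: B = |B₁ − B₂| = 1.59×10⁻⁶ T.

B ≈ 1.59 μT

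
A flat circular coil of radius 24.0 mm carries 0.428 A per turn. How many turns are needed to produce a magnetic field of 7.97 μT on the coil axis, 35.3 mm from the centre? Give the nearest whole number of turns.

For an N-turn coil, B = Nμ₀IR²/[2(R²+z²)^(3/2)]. A single turn gives B₁ = 1.99×10⁻⁶ T with R = 0.024 m, z = 0.0353 m.
N = B/B₁ = 7.97×10⁻⁶ / 1.99×10⁻⁶ = 4.00.

N = 4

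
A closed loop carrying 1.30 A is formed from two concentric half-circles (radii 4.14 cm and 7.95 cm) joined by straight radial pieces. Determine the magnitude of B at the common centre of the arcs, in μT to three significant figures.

B ≈ 4.73 μT

The radial connectors point toward the centre, so dl × r̂ = 0 and they contribute nothing.
Each semicircle gives μ₀I/(4R): inner arc 9.86×10⁻⁶ T, outer arc 5.14×10⁻⁶ T.
The two arcs carry current in opposite angular senses, so their fields oppose: B = |9.86×10⁻⁶ − 5.14×10⁻⁶| = 4.73×10⁻⁶ T.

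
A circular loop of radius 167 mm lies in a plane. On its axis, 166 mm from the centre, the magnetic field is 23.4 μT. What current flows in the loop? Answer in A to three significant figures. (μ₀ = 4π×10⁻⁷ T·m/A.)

On the axis of a loop, B = μ₀IR²/[2(R²+z²)^(3/2)], so I = 2B(R²+z²)^(3/2)/(μ₀R²).
R² + z² = 0.02789 + 0.02756 = 0.05545 m²; raised to 3/2 gives 1.31×10⁻² m³.
I = 2 × 2.34×10⁻⁵ × 1.31×10⁻² / (1.26×10⁻⁶ × 0.02789) = 17.4 A.

I ≈ 17.4 A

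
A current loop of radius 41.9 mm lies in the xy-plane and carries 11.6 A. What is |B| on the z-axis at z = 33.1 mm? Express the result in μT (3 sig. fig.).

B ≈ 84.0 μT

On the axis of a circular loop, B = μ₀IR² / [2(R²+z²)^(3/2)].
R² + z² = (0.0419)² + (0.0331)² = 0.002851 m², and (R²+z²)^(3/2) = 1.52×10⁻⁴ m³.
B = (4π×10⁻⁷ × 11.6 × 0.001756) / (2 × 1.52×10⁻⁴) = 8.40×10⁻⁵ T.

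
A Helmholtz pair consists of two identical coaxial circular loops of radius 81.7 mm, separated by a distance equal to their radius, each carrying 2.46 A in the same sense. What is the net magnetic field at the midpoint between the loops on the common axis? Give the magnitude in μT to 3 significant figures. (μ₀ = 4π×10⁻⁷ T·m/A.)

B ≈ 27.1 μT

Each loop contributes B = μ₀IR²/[2(R²+z²)^(3/2)] on the axis, with z measured from that loop.
Loop 1 (z = 0.04085 m): B₁ = 1.35×10⁻⁵ T. Loop 2 (z = 0.04085 m): B₂ = 1.35×10⁻⁵ T.
The fields add: B = B₁ + B₂ = 2.71×10⁻⁵ T.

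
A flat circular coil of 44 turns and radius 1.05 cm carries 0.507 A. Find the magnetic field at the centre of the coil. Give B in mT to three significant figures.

For an N-turn flat coil, B = Nμ₀I/(2R) with R = 0.0105 m.
B = 44 × 3.03×10⁻⁵ T = 1.33×10⁻³ T.

B ≈ 1.33 mT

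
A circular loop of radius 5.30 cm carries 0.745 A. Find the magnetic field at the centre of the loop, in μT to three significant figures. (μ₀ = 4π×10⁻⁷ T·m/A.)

B ≈ 8.83 μT

At the centre of a circular loop the Biot–Savart law gives B = μ₀I/(2R).
B = (4π×10⁻⁷ × 0.745) / (2 × 0.053) = 8.83×10⁻⁶ T.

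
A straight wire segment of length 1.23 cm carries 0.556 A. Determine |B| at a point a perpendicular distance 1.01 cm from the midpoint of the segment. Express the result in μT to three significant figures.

B ≈ 5.73 μT

For a finite straight segment, B = (μ₀I/4πd)(sinθ₁ + sinθ₂), where θ₁, θ₂ are the angles from the perpendicular to each end.
The perpendicular from the point meets the wire at its midpoint, so each end is L/2 = 0.00615 m away along the wire.
sinθ₁ = 0.00615/√(0.00615²+0.0101²) = 0.5201; sinθ₂ = 0.00615/√(0.00615²+0.0101²) = 0.5201.
B = (4π×10⁻⁷ × 0.556) / (4π × 0.0101) × (0.5201 + 0.5201) = 5.73×10⁻⁶ T.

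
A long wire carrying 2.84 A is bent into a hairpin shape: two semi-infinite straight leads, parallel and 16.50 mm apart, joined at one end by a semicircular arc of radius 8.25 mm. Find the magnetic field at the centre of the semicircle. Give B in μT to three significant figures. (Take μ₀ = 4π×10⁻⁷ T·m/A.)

The semicircular arc contributes B_arc = μ₀I·π/(4πR) = μ₀I/(4R) = 1.08×10⁻⁴ T.
Each semi-infinite lead is at perpendicular distance R = 0.00825 m from the centre, with the perpendicular foot at its near end, so it contributes μ₀I/(4πR); both point the same way, together 6.88×10⁻⁵ T.
Arc and leads all point the same direction: B = 1.08×10⁻⁴ + 6.88×10⁻⁵ = 1.77×10⁻⁴ T.

B ≈ 177 μT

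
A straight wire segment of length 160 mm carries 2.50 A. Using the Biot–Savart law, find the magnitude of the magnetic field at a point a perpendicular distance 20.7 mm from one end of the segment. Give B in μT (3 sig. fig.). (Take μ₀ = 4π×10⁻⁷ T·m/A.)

B ≈ 12.0 μT

For a finite straight segment, B = (μ₀I/4πd)(sinθ₁ + sinθ₂), where θ₁, θ₂ are the angles from the perpendicular to each end.
The perpendicular foot is at one end, so the two end-offsets along the wire are 0 and L = 0.16 m.
sinθ₁ = 0/√(0²+0.0207²) = 0.0000; sinθ₂ = 0.16/√(0.16²+0.0207²) = 0.9917.
B = (4π×10⁻⁷ × 2.50) / (4π × 0.0207) × (0.0000 + 0.9917) = 1.20×10⁻⁵ T.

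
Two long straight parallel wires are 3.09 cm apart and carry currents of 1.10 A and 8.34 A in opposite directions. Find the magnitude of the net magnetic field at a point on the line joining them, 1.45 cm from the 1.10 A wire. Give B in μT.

B ≈ 117 μT

Each long wire gives B = μ₀I/(2πd). Distances are d₁ = 0.0145 m and d₂ = 0.0164 m.
B₁ = 1.52×10⁻⁵ T, B₂ = 1.02×10⁻⁴ T.
Between antiparallel currents both contributions point the same way, so they add. B = B₁ + B₂ = 1.52×10⁻⁵ + 1.02×10⁻⁴ = 1.17×10⁻⁴ T.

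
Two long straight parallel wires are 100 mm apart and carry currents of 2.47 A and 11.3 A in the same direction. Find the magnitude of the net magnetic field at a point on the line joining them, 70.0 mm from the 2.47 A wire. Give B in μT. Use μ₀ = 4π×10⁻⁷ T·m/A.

B ≈ 68.3 μT

Each long wire gives B = μ₀I/(2πd). Distances are d₁ = 0.07 m and d₂ = 0.03 m.
B₁ = 7.06×10⁻⁶ T, B₂ = 7.53×10⁻⁵ T.
Between parallel currents the two contributions point in opposite directions, so they subtract. B = |B₁ − B₂| = |7.06×10⁻⁶ − 7.53×10⁻⁵| = 6.83×10⁻⁵ T.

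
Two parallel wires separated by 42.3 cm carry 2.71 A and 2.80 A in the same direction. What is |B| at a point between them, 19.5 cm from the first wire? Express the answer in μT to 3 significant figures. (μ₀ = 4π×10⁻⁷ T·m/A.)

Each long wire gives B = μ₀I/(2πd). Distances are d₁ = 0.195 m and d₂ = 0.228 m.
B₁ = 2.78×10⁻⁶ T, B₂ = 2.46×10⁻⁶ T.
Between parallel currents the two contributions point in opposite directions, so they subtract. B = |B₁ − B₂| = |2.78×10⁻⁶ − 2.46×10⁻⁶| = 3.23×10⁻⁷ T.

B ≈ 0.323 μT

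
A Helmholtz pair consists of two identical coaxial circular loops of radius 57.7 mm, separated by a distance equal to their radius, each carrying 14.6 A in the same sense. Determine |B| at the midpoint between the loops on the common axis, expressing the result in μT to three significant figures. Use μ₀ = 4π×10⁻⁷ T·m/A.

Each loop contributes B = μ₀IR²/[2(R²+z²)^(3/2)] on the axis, with z measured from that loop.
Loop 1 (z = 0.02885 m): B₁ = 1.14×10⁻⁴ T. Loop 2 (z = 0.02885 m): B₂ = 1.14×10⁻⁴ T.
The fields add: B = B₁ + B₂ = 2.28×10⁻⁴ T.

B ≈ 228 μT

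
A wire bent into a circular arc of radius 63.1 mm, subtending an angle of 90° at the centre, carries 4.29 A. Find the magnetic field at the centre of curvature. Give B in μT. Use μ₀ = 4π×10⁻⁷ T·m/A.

The Biot–Savart field of a circular arc at its centre is B = μ₀Iφ/(4πR), with φ = 1.571 rad.
B = (4π×10⁻⁷ × 4.29 × 1.571) / (4π × 0.0631) = 1.07×10⁻⁵ T.

B ≈ 10.7 μT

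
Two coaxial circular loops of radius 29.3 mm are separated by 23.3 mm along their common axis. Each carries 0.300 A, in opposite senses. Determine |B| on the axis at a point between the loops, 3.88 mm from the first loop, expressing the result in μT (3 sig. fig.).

B ≈ 2.54 μT

Each loop contributes B = μ₀IR²/[2(R²+z²)^(3/2)] on the axis, with z measured from that loop.
Loop 1 (z = 0.00388 m): B₁ = 6.27×10⁻⁶ T. Loop 2 (z = 0.01942 m): B₂ = 3.73×10⁻⁶ T.
The fields oppose: B = |B₁ − B₂| = 2.54×10⁻⁶ T.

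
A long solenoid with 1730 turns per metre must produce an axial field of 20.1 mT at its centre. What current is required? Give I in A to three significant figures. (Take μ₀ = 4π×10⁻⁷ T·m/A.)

Inside a long solenoid B = μ₀nI with n = 1730 m⁻¹, so I = B/(μ₀n).
I = 2.01×10⁻² / (4π×10⁻⁷ × 1730) = 9.25 A.

I ≈ 9.25 A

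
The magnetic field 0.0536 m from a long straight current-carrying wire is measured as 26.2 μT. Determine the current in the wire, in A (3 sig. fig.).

I ≈ 7.02 A

For a long straight wire B = μ₀I/(2πd), so I = 2πdB/μ₀.
I = 2π × 0.0536 × 2.62×10⁻⁵ / (4π×10⁻⁷) = 7.02 A.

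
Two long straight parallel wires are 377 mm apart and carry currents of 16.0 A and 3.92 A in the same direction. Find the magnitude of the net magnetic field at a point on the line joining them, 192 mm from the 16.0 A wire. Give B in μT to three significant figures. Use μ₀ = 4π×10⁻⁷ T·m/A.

B ≈ 12.4 μT

Each long wire gives B = μ₀I/(2πd). Distances are d₁ = 0.192 m and d₂ = 0.185 m.
B₁ = 1.67×10⁻⁵ T, B₂ = 4.24×10⁻⁶ T.
Between parallel currents the two contributions point in opposite directions, so they subtract. B = |B₁ − B₂| = |1.67×10⁻⁵ − 4.24×10⁻⁶| = 1.24×10⁻⁵ T.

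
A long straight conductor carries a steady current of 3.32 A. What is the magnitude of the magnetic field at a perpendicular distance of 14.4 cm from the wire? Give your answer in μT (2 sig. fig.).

B ≈ 4.6 μT

For an infinitely long straight wire, B = μ₀I/(2πd).
B = (4π×10⁻⁷ × 3.32) / (2π × 0.144) = 4.61×10⁻⁶ T.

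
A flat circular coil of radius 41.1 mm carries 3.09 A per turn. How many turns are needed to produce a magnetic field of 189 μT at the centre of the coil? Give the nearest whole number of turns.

N = 4

For an N-turn coil, B = Nμ₀I/(2R). A single turn gives B₁ = 4.72×10⁻⁵ T with R = 0.0411 m.
N = B/B₁ = 1.89×10⁻⁴ / 4.72×10⁻⁵ = 4.00.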